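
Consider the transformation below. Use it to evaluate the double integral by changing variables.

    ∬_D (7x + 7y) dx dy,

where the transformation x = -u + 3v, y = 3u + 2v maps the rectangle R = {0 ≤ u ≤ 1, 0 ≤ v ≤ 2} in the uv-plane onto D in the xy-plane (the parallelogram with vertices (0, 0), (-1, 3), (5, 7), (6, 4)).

Compute the Jacobian determinant of (x, y) with respect to (u, v):

    ∂(x,y)/∂(u,v) = | -1  3 | = (-1)(2) - (3)(3) = -11.
                   | 3  2 |

Its absolute value is |J| = 11 (the area scaling factor).

Substituting x = -u + 3v, y = 3u + 2v into the integrand,

    7x + 7y → 14u + 35v,

so the integral becomes

    ∬_R (14u + 35v) · |J| du dv = ∫_0^1 ∫_0^2 (154u + 385v) dv du.

Inner (v): 308u + 770.
Outer (u): 924.

Therefore ∬_D (7x + 7y) dx dy = 924.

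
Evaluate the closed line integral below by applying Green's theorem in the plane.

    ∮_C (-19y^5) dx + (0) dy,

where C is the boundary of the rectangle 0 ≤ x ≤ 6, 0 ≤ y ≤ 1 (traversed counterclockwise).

Green's theorem converts the closed line integral into a double integral over the enclosed region D:

    ∮_C P dx + Q dy = ∬_D (∂Q/∂x - ∂P/∂y) dA.

Here P = -19y^5, Q = 0, so

    ∂Q/∂x = 0,    ∂P/∂y = -95y^4,
    ∂Q/∂x - ∂P/∂y = 95y^4.

D is the region 0 ≤ x ≤ 6, 0 ≤ y ≤ 1. Evaluating the double integral:

    ∬_D (95y^4) dA = ∫_0^{6} ∫_0^{1} (95y^4) dy dx.

Inner (y from 0 to 1): 19.
Outer (x from 0 to 6): 114.

Therefore ∮_C P dx + Q dy = 114.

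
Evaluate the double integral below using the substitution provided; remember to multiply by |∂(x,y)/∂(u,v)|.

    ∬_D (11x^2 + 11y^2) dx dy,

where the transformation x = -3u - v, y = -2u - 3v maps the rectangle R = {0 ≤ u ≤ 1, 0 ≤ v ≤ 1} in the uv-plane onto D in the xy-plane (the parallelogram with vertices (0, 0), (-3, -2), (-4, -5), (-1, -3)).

Compute the Jacobian determinant of (x, y) with respect to (u, v):

    ∂(x,y)/∂(u,v) = | -3  -1 | = (-3)(-3) - (-1)(-2) = 7.
                   | -2  -3 |

Its absolute value is |J| = 7 (the area scaling factor).

Substituting x = -3u - v, y = -2u - 3v into the integrand,

    11x^2 + 11y^2 → 143u^2 + 198u v + 110v^2,

so the integral becomes

    ∬_R (143u^2 + 198u v + 110v^2) · |J| du dv = ∫_0^1 ∫_0^1 (1001u^2 + 1386u v + 770v^2) dv du.

Inner (v): 1001u^2 + 693u + 770/3.
Outer (u): 5621/6.

Therefore ∬_D (11x^2 + 11y^2) dx dy = 5621/6.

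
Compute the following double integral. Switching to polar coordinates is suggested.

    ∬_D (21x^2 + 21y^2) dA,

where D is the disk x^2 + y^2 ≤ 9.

The region D is 0 ≤ r ≤ 3, 0 ≤ θ ≤ 2π in polar coordinates, where x = r cos(θ), y = r sin(θ), and dA = r dr dθ.

Under the substitution, the integrand becomes 21r^2, so

    ∬_D (21x^2 + 21y^2) dA = ∫_{0}^{2π} ∫_{0}^{3} (21r^2) · r dr dθ.

Inner integral (in r): ∫_{0}^{3} (21r^2) · r dr = 1701/4.

Outer integral (in θ): ∫_{0}^{2π} (1701/4) dθ = 1701π/2.

Therefore ∬_D (21x^2 + 21y^2) dA = 1701π/2.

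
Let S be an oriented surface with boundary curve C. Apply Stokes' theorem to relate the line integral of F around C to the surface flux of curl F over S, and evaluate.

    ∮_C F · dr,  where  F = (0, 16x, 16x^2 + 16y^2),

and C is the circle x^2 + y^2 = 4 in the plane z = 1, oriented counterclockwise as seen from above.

Let S be the flat disk x^2 + y^2 ≤ 4 in the plane z = 1, with upward unit normal n̂ = ẑ. By Stokes' theorem,

    ∮_C F · dr = ∬_S (∇ × F) · n̂ dS = ∬_D (curl F)_z dA,

where D is the disk x^2 + y^2 ≤ 4.

Compute the curl of F = (0, 16x, 16x^2 + 16y^2):
    (∇ × F)_x = ∂F_z/∂y - ∂F_y/∂z = 32y,
    (∇ × F)_y = ∂F_x/∂z - ∂F_z/∂x = -32x,
    (∇ × F)_z = ∂F_y/∂x - ∂F_x/∂y = 16.

On z = 1, (curl F)_z = 16.

Convert to polar (x = r cos θ, y = r sin θ, dA = r dr dθ); the integrand becomes 16, so

    ∬_D (curl F)_z dA = ∫_0^{2π} ∫_0^{2} (16) · r dr dθ.

Inner (r from 0 to 2): 32.
Outer (θ from 0 to 2π): 64π.

Therefore ∮_C F · dr = 64π.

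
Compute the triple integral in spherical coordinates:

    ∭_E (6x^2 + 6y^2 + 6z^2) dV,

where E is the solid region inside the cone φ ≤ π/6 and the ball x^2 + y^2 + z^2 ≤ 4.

In spherical coordinates, x = ρ sin(φ) cos(θ), y = ρ sin(φ) sin(θ), z = ρ cos(φ), and dV = ρ^2 sin(φ) dρ dφ dθ.

The integrand becomes 6ρ^2, so

    ∭_E (6x^2 + 6y^2 + 6z^2) dV = ∫_{0}^{2π} ∫_{0}^{π/6} ∫_{0}^{2} (6ρ^2) · ρ^2 sin(φ) dρ dφ dθ.

Inner (ρ): 192sin(φ)/5.
Middle (φ): 192/5 - 96sqrt(3)/5.
Outer (θ): 192π (2 - sqrt(3))/5.

Therefore the triple integral equals 192π (2 - sqrt(3))/5.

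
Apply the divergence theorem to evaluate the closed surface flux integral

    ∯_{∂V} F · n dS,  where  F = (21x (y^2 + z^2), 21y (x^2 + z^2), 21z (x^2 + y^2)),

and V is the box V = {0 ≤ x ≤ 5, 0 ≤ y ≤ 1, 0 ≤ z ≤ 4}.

By the divergence theorem,

    ∯_{∂V} F · n dS = ∭_V (∇ · F) dV.

Compute the divergence:
    ∇ · F = ∂F_x/∂x + ∂F_y/∂y + ∂F_z/∂z = 21y^2 + 21z^2 + 21x^2 + 21z^2 + 21x^2 + 21y^2 = 42x^2 + 42y^2 + 42z^2.

V is a rectangular box, so dV = dx dy dz with 0 ≤ x ≤ 5, 0 ≤ y ≤ 1, 0 ≤ z ≤ 4.

Integrate (42x^2 + 42y^2 + 42z^2) over V as an iterated integral:

    ∭_V (∇·F) dV = ∫_0^{5} ∫_0^{1} ∫_0^{4} (42x^2 + 42y^2 + 42z^2) dz dy dx.

Inner (z from 0 to 4): 168x^2 + 168y^2 + 896.
Middle (y from 0 to 1): 168x^2 + 952.
Outer (x from 0 to 5): 11760.

Therefore ∯_{∂V} F · n dS = 11760.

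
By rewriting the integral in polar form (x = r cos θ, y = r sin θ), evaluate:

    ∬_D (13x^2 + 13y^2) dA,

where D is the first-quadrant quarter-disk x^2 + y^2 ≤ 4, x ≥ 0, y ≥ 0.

The region D is 0 ≤ r ≤ 2, 0 ≤ θ ≤ π/2 in polar coordinates, where x = r cos(θ), y = r sin(θ), and dA = r dr dθ.

Under the substitution, the integrand becomes 13r^2, so

    ∬_D (13x^2 + 13y^2) dA = ∫_{0}^{π/2} ∫_{0}^{2} (13r^2) · r dr dθ.

Inner integral (in r): ∫_{0}^{2} (13r^2) · r dr = 52.

Outer integral (in θ): ∫_{0}^{π/2} (52) dθ = 26π.

Therefore ∬_D (13x^2 + 13y^2) dA = 26π.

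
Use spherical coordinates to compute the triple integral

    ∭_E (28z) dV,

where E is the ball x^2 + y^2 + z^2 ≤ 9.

In spherical coordinates, x = ρ sin(φ) cos(θ), y = ρ sin(φ) sin(θ), z = ρ cos(φ), and dV = ρ^2 sin(φ) dρ dφ dθ.

The integrand becomes 28ρ cos(φ), so

    ∭_E (28z) dV = ∫_{0}^{2π} ∫_{0}^{π} ∫_{0}^{3} (28ρ cos(φ)) · ρ^2 sin(φ) dρ dφ dθ.

Inner (ρ): 567sin(2φ)/2.
Middle (φ): 0.
Outer (θ): 0.

Therefore the triple integral equals 0.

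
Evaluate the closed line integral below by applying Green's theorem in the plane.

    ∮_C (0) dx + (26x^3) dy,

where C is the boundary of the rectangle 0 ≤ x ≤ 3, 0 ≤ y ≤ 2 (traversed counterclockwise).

Green's theorem converts the closed line integral into a double integral over the enclosed region D:

    ∮_C P dx + Q dy = ∬_D (∂Q/∂x - ∂P/∂y) dA.

Here P = 0, Q = 26x^3, so

    ∂Q/∂x = 78x^2,    ∂P/∂y = 0,
    ∂Q/∂x - ∂P/∂y = 78x^2.

D is the region 0 ≤ x ≤ 3, 0 ≤ y ≤ 2. Evaluating the double integral:

    ∬_D (78x^2) dA = ∫_0^{3} ∫_0^{2} (78x^2) dy dx.

Inner (y from 0 to 2): 156x^2.
Outer (x from 0 to 3): 1404.

Therefore ∮_C P dx + Q dy = 1404.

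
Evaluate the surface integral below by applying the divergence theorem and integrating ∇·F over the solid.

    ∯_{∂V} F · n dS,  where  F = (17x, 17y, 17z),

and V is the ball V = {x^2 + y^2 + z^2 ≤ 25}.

By the divergence theorem,

    ∯_{∂V} F · n dS = ∭_V (∇ · F) dV.

Compute the divergence:
    ∇ · F = ∂F_x/∂x + ∂F_y/∂y + ∂F_z/∂z = 17 + 17 + 17 = 51.

In spherical coordinates, x = ρ sin(φ) cos(θ), y = ρ sin(φ) sin(θ), z = ρ cos(φ), dV = ρ^2 sin(φ) dρ dφ dθ, with 0 ≤ ρ ≤ 5, 0 ≤ φ ≤ π, 0 ≤ θ ≤ 2π.

The integrand, after substitution and multiplying by the volume element, becomes (51) · ρ^2 sin(φ), so

    ∭_V (∇·F) dV = ∫_0^{2π} ∫_0^{π} ∫_0^{5} (51) · ρ^2 sin(φ) dρ dφ dθ.

Inner (ρ from 0 to 5): 2125sin(φ).
Middle (φ from 0 to π): 4250.
Outer (θ from 0 to 2π): 8500π.

Therefore ∯_{∂V} F · n dS = 8500π.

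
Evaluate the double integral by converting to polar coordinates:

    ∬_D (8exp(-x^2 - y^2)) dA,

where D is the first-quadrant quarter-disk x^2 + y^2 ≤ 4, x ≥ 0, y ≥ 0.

The region D is 0 ≤ r ≤ 2, 0 ≤ θ ≤ π/2 in polar coordinates, where x = r cos(θ), y = r sin(θ), and dA = r dr dθ.

Under the substitution, the integrand becomes 8exp(-r^2), so

    ∬_D (8exp(-x^2 - y^2)) dA = ∫_{0}^{π/2} ∫_{0}^{2} (8exp(-r^2)) · r dr dθ.

Inner integral (in r): ∫_{0}^{2} (8exp(-r^2)) · r dr = 4 - 4exp(-4).

Outer integral (in θ): ∫_{0}^{π/2} (4 - 4exp(-4)) dθ = -2π exp(-4) + 2π.

Therefore ∬_D (8exp(-x^2 - y^2)) dA = -2π exp(-4) + 2π.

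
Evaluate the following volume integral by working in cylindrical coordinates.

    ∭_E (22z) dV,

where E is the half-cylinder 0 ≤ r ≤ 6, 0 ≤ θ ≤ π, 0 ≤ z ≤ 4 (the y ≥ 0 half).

In cylindrical coordinates, x = r cos(θ), y = r sin(θ), z = z, and dV = r dr dθ dz.

The integrand becomes 22z, so

    ∭_E (22z) dV = ∫_{0}^{π} ∫_{0}^{6} ∫_{0}^{4} (22z) · r dz dr dθ.

Inner (z): 176r.
Middle (r from 0 to 6): 3168.
Outer (θ): 3168π.

Therefore the triple integral equals 3168π.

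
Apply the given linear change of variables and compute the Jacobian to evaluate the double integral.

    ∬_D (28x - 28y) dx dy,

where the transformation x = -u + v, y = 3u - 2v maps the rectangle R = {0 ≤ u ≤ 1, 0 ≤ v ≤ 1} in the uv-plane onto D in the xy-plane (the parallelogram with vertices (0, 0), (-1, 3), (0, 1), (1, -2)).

Compute the Jacobian determinant of (x, y) with respect to (u, v):

    ∂(x,y)/∂(u,v) = | -1  1 | = (-1)(-2) - (1)(3) = -1.
                   | 3  -2 |

Its absolute value is |J| = 1 (the area scaling factor).

Substituting x = -u + v, y = 3u - 2v into the integrand,

    28x - 28y → -112u + 84v,

so the integral becomes

    ∬_R (-112u + 84v) · |J| du dv = ∫_0^1 ∫_0^1 (-112u + 84v) dv du.

Inner (v): 42 - 112u.
Outer (u): -14.

Therefore ∬_D (28x - 28y) dx dy = -14.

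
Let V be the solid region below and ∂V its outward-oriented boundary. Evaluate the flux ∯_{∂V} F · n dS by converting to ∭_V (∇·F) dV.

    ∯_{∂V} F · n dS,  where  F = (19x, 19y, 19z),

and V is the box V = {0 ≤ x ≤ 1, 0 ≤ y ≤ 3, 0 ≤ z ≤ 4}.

By the divergence theorem,

    ∯_{∂V} F · n dS = ∭_V (∇ · F) dV.

Compute the divergence:
    ∇ · F = ∂F_x/∂x + ∂F_y/∂y + ∂F_z/∂z = 19 + 19 + 19 = 57.

V is a rectangular box, so dV = dx dy dz with 0 ≤ x ≤ 1, 0 ≤ y ≤ 3, 0 ≤ z ≤ 4.

Integrate (57) over V as an iterated integral:

    ∭_V (∇·F) dV = ∫_0^{1} ∫_0^{3} ∫_0^{4} (57) dz dy dx.

Inner (z from 0 to 4): 228.
Middle (y from 0 to 3): 684.
Outer (x from 0 to 1): 684.

Therefore ∯_{∂V} F · n dS = 684.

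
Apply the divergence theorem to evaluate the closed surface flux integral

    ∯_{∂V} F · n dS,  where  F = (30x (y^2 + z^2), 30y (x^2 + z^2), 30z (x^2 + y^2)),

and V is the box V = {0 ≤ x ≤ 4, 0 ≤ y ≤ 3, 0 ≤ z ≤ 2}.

By the divergence theorem,

    ∯_{∂V} F · n dS = ∭_V (∇ · F) dV.

Compute the divergence:
    ∇ · F = ∂F_x/∂x + ∂F_y/∂y + ∂F_z/∂z = 30y^2 + 30z^2 + 30x^2 + 30z^2 + 30x^2 + 30y^2 = 60x^2 + 60y^2 + 60z^2.

V is a rectangular box, so dV = dx dy dz with 0 ≤ x ≤ 4, 0 ≤ y ≤ 3, 0 ≤ z ≤ 2.

Integrate (60x^2 + 60y^2 + 60z^2) over V as an iterated integral:

    ∭_V (∇·F) dV = ∫_0^{4} ∫_0^{3} ∫_0^{2} (60x^2 + 60y^2 + 60z^2) dz dy dx.

Inner (z from 0 to 2): 120x^2 + 120y^2 + 160.
Middle (y from 0 to 3): 360x^2 + 1560.
Outer (x from 0 to 4): 13920.

Therefore ∯_{∂V} F · n dS = 13920.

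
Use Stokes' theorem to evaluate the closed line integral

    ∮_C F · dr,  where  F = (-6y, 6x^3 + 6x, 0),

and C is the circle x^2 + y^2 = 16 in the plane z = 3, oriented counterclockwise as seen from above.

Let S be the flat disk x^2 + y^2 ≤ 16 in the plane z = 3, with upward unit normal n̂ = ẑ. By Stokes' theorem,

    ∮_C F · dr = ∬_S (∇ × F) · n̂ dS = ∬_D (curl F)_z dA,

where D is the disk x^2 + y^2 ≤ 16.

Compute the curl of F = (-6y, 6x^3 + 6x, 0):
    (∇ × F)_x = ∂F_z/∂y - ∂F_y/∂z = 0,
    (∇ × F)_y = ∂F_x/∂z - ∂F_z/∂x = 0,
    (∇ × F)_z = ∂F_y/∂x - ∂F_x/∂y = 18x^2 + 12.

On z = 3, (curl F)_z = 18x^2 + 12.

Convert to polar (x = r cos θ, y = r sin θ, dA = r dr dθ); the integrand becomes 18r^2cos(θ)^2 + 12, so

    ∬_D (curl F)_z dA = ∫_0^{2π} ∫_0^{4} (18r^2cos(θ)^2 + 12) · r dr dθ.

Inner (r from 0 to 4): 1152cos(θ)^2 + 96.
Outer (θ from 0 to 2π): 1344π.

Therefore ∮_C F · dr = 1344π.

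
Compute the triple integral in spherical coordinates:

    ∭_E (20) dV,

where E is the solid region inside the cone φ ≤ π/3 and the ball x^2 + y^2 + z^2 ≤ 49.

In spherical coordinates, x = ρ sin(φ) cos(θ), y = ρ sin(φ) sin(θ), z = ρ cos(φ), and dV = ρ^2 sin(φ) dρ dφ dθ.

The integrand becomes 20, so

    ∭_E (20) dV = ∫_{0}^{2π} ∫_{0}^{π/3} ∫_{0}^{7} (20) · ρ^2 sin(φ) dρ dφ dθ.

Inner (ρ): 6860sin(φ)/3.
Middle (φ): 3430/3.
Outer (θ): 6860π/3.

Therefore the triple integral equals 6860π/3.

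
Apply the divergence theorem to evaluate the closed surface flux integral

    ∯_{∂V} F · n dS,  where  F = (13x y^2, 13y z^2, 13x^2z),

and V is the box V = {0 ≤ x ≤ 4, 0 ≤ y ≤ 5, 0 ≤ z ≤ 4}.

By the divergence theorem,

    ∯_{∂V} F · n dS = ∭_V (∇ · F) dV.

Compute the divergence:
    ∇ · F = ∂F_x/∂x + ∂F_y/∂y + ∂F_z/∂z = 13y^2 + 13z^2 + 13x^2 = 13x^2 + 13y^2 + 13z^2.

V is a rectangular box, so dV = dx dy dz with 0 ≤ x ≤ 4, 0 ≤ y ≤ 5, 0 ≤ z ≤ 4.

Integrate (13x^2 + 13y^2 + 13z^2) over V as an iterated integral:

    ∭_V (∇·F) dV = ∫_0^{4} ∫_0^{5} ∫_0^{4} (13x^2 + 13y^2 + 13z^2) dz dy dx.

Inner (z from 0 to 4): 52x^2 + 52y^2 + 832/3.
Middle (y from 0 to 5): 260x^2 + 10660/3.
Outer (x from 0 to 4): 19760.

Therefore ∯_{∂V} F · n dS = 19760.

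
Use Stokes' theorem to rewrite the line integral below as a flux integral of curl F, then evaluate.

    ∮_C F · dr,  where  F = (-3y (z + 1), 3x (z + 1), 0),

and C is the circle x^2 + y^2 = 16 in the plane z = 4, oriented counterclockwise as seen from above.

Let S be the flat disk x^2 + y^2 ≤ 16 in the plane z = 4, with upward unit normal n̂ = ẑ. By Stokes' theorem,

    ∮_C F · dr = ∬_S (∇ × F) · n̂ dS = ∬_D (curl F)_z dA,

where D is the disk x^2 + y^2 ≤ 16.

Compute the curl of F = (-3y (z + 1), 3x (z + 1), 0):
    (∇ × F)_x = ∂F_z/∂y - ∂F_y/∂z = -3x,
    (∇ × F)_y = ∂F_x/∂z - ∂F_z/∂x = -3y,
    (∇ × F)_z = ∂F_y/∂x - ∂F_x/∂y = 6z + 6.

On z = 4, (curl F)_z = 30.

Convert to polar (x = r cos θ, y = r sin θ, dA = r dr dθ); the integrand becomes 30, so

    ∬_D (curl F)_z dA = ∫_0^{2π} ∫_0^{4} (30) · r dr dθ.

Inner (r from 0 to 4): 240.
Outer (θ from 0 to 2π): 480π.

Therefore ∮_C F · dr = 480π.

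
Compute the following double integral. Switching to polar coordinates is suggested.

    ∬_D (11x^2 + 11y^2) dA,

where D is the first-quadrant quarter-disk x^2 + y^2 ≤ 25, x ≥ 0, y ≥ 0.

The region D is 0 ≤ r ≤ 5, 0 ≤ θ ≤ π/2 in polar coordinates, where x = r cos(θ), y = r sin(θ), and dA = r dr dθ.

Under the substitution, the integrand becomes 11r^2, so

    ∬_D (11x^2 + 11y^2) dA = ∫_{0}^{π/2} ∫_{0}^{5} (11r^2) · r dr dθ.

Inner integral (in r): ∫_{0}^{5} (11r^2) · r dr = 6875/4.

Outer integral (in θ): ∫_{0}^{π/2} (6875/4) dθ = 6875π/8.

Therefore ∬_D (11x^2 + 11y^2) dA = 6875π/8.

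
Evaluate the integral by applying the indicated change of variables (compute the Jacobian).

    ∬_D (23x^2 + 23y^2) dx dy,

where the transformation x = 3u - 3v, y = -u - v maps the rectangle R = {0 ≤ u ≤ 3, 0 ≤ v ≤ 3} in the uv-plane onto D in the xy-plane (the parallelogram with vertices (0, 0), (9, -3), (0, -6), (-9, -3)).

Compute the Jacobian determinant of (x, y) with respect to (u, v):

    ∂(x,y)/∂(u,v) = | 3  -3 | = (3)(-1) - (-3)(-1) = -6.
                   | -1  -1 |

Its absolute value is |J| = 6 (the area scaling factor).

Substituting x = 3u - 3v, y = -u - v into the integrand,

    23x^2 + 23y^2 → 230u^2 - 368u v + 230v^2,

so the integral becomes

    ∬_R (230u^2 - 368u v + 230v^2) · |J| du dv = ∫_0^3 ∫_0^3 (1380u^2 - 2208u v + 1380v^2) dv du.

Inner (v): 4140u^2 - 9936u + 12420.
Outer (u): 29808.

Therefore ∬_D (23x^2 + 23y^2) dx dy = 29808.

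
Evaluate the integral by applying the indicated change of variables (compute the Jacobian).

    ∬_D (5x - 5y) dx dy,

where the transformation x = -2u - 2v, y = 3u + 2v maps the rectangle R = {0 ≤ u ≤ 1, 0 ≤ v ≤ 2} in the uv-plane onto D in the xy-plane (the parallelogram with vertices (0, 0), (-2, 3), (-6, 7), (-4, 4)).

Compute the Jacobian determinant of (x, y) with respect to (u, v):

    ∂(x,y)/∂(u,v) = | -2  -2 | = (-2)(2) - (-2)(3) = 2.
                   | 3  2 |

Its absolute value is |J| = 2 (the area scaling factor).

Substituting x = -2u - 2v, y = 3u + 2v into the integrand,

    5x - 5y → -25u - 20v,

so the integral becomes

    ∬_R (-25u - 20v) · |J| du dv = ∫_0^1 ∫_0^2 (-50u - 40v) dv du.

Inner (v): -100u - 80.
Outer (u): -130.

Therefore ∬_D (5x - 5y) dx dy = -130.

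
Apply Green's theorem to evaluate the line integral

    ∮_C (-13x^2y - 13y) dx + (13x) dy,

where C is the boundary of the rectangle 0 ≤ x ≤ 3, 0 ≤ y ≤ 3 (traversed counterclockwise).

Green's theorem converts the closed line integral into a double integral over the enclosed region D:

    ∮_C P dx + Q dy = ∬_D (∂Q/∂x - ∂P/∂y) dA.

Here P = -13x^2y - 13y, Q = 13x, so

    ∂Q/∂x = 13,    ∂P/∂y = -13x^2 - 13,
    ∂Q/∂x - ∂P/∂y = 13x^2 + 26.

D is the region 0 ≤ x ≤ 3, 0 ≤ y ≤ 3. Evaluating the double integral:

    ∬_D (13x^2 + 26) dA = ∫_0^{3} ∫_0^{3} (13x^2 + 26) dy dx.

Inner (y from 0 to 3): 39x^2 + 78.
Outer (x from 0 to 3): 585.

Therefore ∮_C P dx + Q dy = 585.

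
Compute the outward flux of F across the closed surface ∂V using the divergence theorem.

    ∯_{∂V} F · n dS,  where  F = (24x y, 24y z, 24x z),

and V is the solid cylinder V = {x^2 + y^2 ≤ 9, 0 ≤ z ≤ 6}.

By the divergence theorem,

    ∯_{∂V} F · n dS = ∭_V (∇ · F) dV.

Compute the divergence:
    ∇ · F = ∂F_x/∂x + ∂F_y/∂y + ∂F_z/∂z = 24y + 24z + 24x = 24x + 24y + 24z.

In cylindrical coordinates, x = r cos(θ), y = r sin(θ), z = z, dV = r dr dθ dz, with 0 ≤ r ≤ 3, 0 ≤ θ ≤ 2π, 0 ≤ z ≤ 6.

The integrand, after substitution and multiplying by the volume element, becomes (24sqrt(2)r sin(θ + π/4) + 24z) · r, so

    ∭_V (∇·F) dV = ∫_0^{2π} ∫_0^{3} ∫_0^{6} (24sqrt(2)r sin(θ + π/4) + 24z) · r dz dr dθ.

Inner (z from 0 to 6): 144r (sqrt(2)r sin(θ + π/4) + 3).
Middle (r from 0 to 3): 1296sqrt(2)sin(θ + π/4) + 1944.
Outer (θ from 0 to 2π): 3888π.

Therefore ∯_{∂V} F · n dS = 3888π.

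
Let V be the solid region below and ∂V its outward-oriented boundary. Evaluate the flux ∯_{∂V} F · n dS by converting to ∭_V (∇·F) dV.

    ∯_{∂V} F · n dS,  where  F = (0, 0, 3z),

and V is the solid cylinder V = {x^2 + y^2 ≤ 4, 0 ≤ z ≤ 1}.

By the divergence theorem,

    ∯_{∂V} F · n dS = ∭_V (∇ · F) dV.

Compute the divergence:
    ∇ · F = ∂F_x/∂x + ∂F_y/∂y + ∂F_z/∂z = 0 + 0 + 3 = 3.

In cylindrical coordinates, x = r cos(θ), y = r sin(θ), z = z, dV = r dr dθ dz, with 0 ≤ r ≤ 2, 0 ≤ θ ≤ 2π, 0 ≤ z ≤ 1.

The integrand, after substitution and multiplying by the volume element, becomes (3) · r, so

    ∭_V (∇·F) dV = ∫_0^{2π} ∫_0^{2} ∫_0^{1} (3) · r dz dr dθ.

Inner (z from 0 to 1): 3r.
Middle (r from 0 to 2): 6.
Outer (θ from 0 to 2π): 12π.

Therefore ∯_{∂V} F · n dS = 12π.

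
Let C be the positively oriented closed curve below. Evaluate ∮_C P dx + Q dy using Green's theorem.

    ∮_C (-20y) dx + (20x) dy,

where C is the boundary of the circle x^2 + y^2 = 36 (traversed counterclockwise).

Green's theorem converts the closed line integral into a double integral over the enclosed region D:

    ∮_C P dx + Q dy = ∬_D (∂Q/∂x - ∂P/∂y) dA.

Here P = -20y, Q = 20x, so

    ∂Q/∂x = 20,    ∂P/∂y = -20,
    ∂Q/∂x - ∂P/∂y = 40.

D is the region x^2 + y^2 ≤ 36. Evaluating the double integral:

In polar coordinates (x = r cos θ, y = r sin θ, dA = r dr dθ) the integrand becomes 40, so

    ∬_D (40) dA = ∫_0^{2π} ∫_0^{6} (40) · r dr dθ.

Inner (r from 0 to 6): 720.
Outer (θ from 0 to 2π): 1440π.

Therefore ∮_C P dx + Q dy = 1440π.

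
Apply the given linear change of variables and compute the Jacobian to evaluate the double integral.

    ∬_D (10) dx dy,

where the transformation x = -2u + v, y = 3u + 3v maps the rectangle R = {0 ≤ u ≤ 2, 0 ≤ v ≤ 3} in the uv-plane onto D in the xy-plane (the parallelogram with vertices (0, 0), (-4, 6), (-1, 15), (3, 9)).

Compute the Jacobian determinant of (x, y) with respect to (u, v):

    ∂(x,y)/∂(u,v) = | -2  1 | = (-2)(3) - (1)(3) = -9.
                   | 3  3 |

Its absolute value is |J| = 9 (the area scaling factor).

Substituting x = -2u + v, y = 3u + 3v into the integrand,

    10 → 10,

so the integral becomes

    ∬_R (10) · |J| du dv = ∫_0^2 ∫_0^3 (90) dv du.

Inner (v): 270.
Outer (u): 540.

Therefore ∬_D (10) dx dy = 540.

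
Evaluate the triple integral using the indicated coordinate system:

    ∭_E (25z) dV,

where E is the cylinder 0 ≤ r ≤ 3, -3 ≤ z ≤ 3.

In cylindrical coordinates, x = r cos(θ), y = r sin(θ), z = z, and dV = r dr dθ dz.

The integrand becomes 25z, so

    ∭_E (25z) dV = ∫_{0}^{2π} ∫_{0}^{3} ∫_{-3}^{3} (25z) · r dz dr dθ.

Inner (z): 0.
Middle (r from 0 to 3): 0.
Outer (θ): 0.

Therefore the triple integral equals 0.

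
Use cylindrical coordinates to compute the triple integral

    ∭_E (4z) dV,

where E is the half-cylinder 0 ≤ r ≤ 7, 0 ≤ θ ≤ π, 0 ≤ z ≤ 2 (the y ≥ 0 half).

In cylindrical coordinates, x = r cos(θ), y = r sin(θ), z = z, and dV = r dr dθ dz.

The integrand becomes 4z, so

    ∭_E (4z) dV = ∫_{0}^{π} ∫_{0}^{7} ∫_{0}^{2} (4z) · r dz dr dθ.

Inner (z): 8r.
Middle (r from 0 to 7): 196.
Outer (θ): 196π.

Therefore the triple integral equals 196π.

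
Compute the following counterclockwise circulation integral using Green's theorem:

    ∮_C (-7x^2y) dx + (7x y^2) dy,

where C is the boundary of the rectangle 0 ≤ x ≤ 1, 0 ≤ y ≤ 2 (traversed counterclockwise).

Green's theorem converts the closed line integral into a double integral over the enclosed region D:

    ∮_C P dx + Q dy = ∬_D (∂Q/∂x - ∂P/∂y) dA.

Here P = -7x^2y, Q = 7x y^2, so

    ∂Q/∂x = 7y^2,    ∂P/∂y = -7x^2,
    ∂Q/∂x - ∂P/∂y = 7x^2 + 7y^2.

D is the region 0 ≤ x ≤ 1, 0 ≤ y ≤ 2. Evaluating the double integral:

    ∬_D (7x^2 + 7y^2) dA = ∫_0^{1} ∫_0^{2} (7x^2 + 7y^2) dy dx.

Inner (y from 0 to 2): 14x^2 + 56/3.
Outer (x from 0 to 1): 70/3.

Therefore ∮_C P dx + Q dy = 70/3.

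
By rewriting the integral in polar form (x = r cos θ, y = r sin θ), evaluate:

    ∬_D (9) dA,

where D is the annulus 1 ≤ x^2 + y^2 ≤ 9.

The region D is 1 ≤ r ≤ 3, 0 ≤ θ ≤ 2π in polar coordinates, where x = r cos(θ), y = r sin(θ), and dA = r dr dθ.

Under the substitution, the integrand becomes 9, so

    ∬_D (9) dA = ∫_{0}^{2π} ∫_{1}^{3} (9) · r dr dθ.

Inner integral (in r): ∫_{1}^{3} (9) · r dr = 36.

Outer integral (in θ): ∫_{0}^{2π} (36) dθ = 72π.

Therefore ∬_D (9) dA = 72π.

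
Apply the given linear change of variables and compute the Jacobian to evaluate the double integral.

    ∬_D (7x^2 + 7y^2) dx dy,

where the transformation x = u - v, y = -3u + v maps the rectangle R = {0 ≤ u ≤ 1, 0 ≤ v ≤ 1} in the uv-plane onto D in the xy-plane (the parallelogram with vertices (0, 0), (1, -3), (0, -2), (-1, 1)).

Compute the Jacobian determinant of (x, y) with respect to (u, v):

    ∂(x,y)/∂(u,v) = | 1  -1 | = (1)(1) - (-1)(-3) = -2.
                   | -3  1 |

Its absolute value is |J| = 2 (the area scaling factor).

Substituting x = u - v, y = -3u + v into the integrand,

    7x^2 + 7y^2 → 70u^2 - 56u v + 14v^2,

so the integral becomes

    ∬_R (70u^2 - 56u v + 14v^2) · |J| du dv = ∫_0^1 ∫_0^1 (140u^2 - 112u v + 28v^2) dv du.

Inner (v): 140u^2 - 56u + 28/3.
Outer (u): 28.

Therefore ∬_D (7x^2 + 7y^2) dx dy = 28.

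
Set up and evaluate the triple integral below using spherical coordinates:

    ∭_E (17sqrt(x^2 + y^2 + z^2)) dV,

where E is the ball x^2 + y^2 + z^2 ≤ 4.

In spherical coordinates, x = ρ sin(φ) cos(θ), y = ρ sin(φ) sin(θ), z = ρ cos(φ), and dV = ρ^2 sin(φ) dρ dφ dθ.

The integrand becomes 17ρ, so

    ∭_E (17sqrt(x^2 + y^2 + z^2)) dV = ∫_{0}^{2π} ∫_{0}^{π} ∫_{0}^{2} (17ρ) · ρ^2 sin(φ) dρ dφ dθ.

Inner (ρ): 68sin(φ).
Middle (φ): 136.
Outer (θ): 272π.

Therefore the triple integral equals 272π.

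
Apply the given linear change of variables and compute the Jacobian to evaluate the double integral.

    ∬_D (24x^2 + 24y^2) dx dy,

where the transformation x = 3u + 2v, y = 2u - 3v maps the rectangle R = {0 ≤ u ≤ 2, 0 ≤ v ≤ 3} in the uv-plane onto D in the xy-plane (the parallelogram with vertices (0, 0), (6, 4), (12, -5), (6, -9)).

Compute the Jacobian determinant of (x, y) with respect to (u, v):

    ∂(x,y)/∂(u,v) = | 3  2 | = (3)(-3) - (2)(2) = -13.
                   | 2  -3 |

Its absolute value is |J| = 13 (the area scaling factor).

Substituting x = 3u + 2v, y = 2u - 3v into the integrand,

    24x^2 + 24y^2 → 312u^2 + 312v^2,

so the integral becomes

    ∬_R (312u^2 + 312v^2) · |J| du dv = ∫_0^2 ∫_0^3 (4056u^2 + 4056v^2) dv du.

Inner (v): 12168u^2 + 36504.
Outer (u): 105456.

Therefore ∬_D (24x^2 + 24y^2) dx dy = 105456.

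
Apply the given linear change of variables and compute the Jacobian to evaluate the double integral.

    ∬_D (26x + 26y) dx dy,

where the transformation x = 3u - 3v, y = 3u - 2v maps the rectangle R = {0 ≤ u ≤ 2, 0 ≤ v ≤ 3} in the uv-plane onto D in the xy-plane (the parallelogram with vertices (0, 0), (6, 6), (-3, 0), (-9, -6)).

Compute the Jacobian determinant of (x, y) with respect to (u, v):

    ∂(x,y)/∂(u,v) = | 3  -3 | = (3)(-2) - (-3)(3) = 3.
                   | 3  -2 |

Its absolute value is |J| = 3 (the area scaling factor).

Substituting x = 3u - 3v, y = 3u - 2v into the integrand,

    26x + 26y → 156u - 130v,

so the integral becomes

    ∬_R (156u - 130v) · |J| du dv = ∫_0^2 ∫_0^3 (468u - 390v) dv du.

Inner (v): 1404u - 1755.
Outer (u): -702.

Therefore ∬_D (26x + 26y) dx dy = -702.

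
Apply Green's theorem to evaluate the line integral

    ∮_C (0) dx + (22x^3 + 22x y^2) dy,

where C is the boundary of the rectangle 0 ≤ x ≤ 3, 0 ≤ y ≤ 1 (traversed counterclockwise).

Green's theorem converts the closed line integral into a double integral over the enclosed region D:

    ∮_C P dx + Q dy = ∬_D (∂Q/∂x - ∂P/∂y) dA.

Here P = 0, Q = 22x^3 + 22x y^2, so

    ∂Q/∂x = 66x^2 + 22y^2,    ∂P/∂y = 0,
    ∂Q/∂x - ∂P/∂y = 66x^2 + 22y^2.

D is the region 0 ≤ x ≤ 3, 0 ≤ y ≤ 1. Evaluating the double integral:

    ∬_D (66x^2 + 22y^2) dA = ∫_0^{3} ∫_0^{1} (66x^2 + 22y^2) dy dx.

Inner (y from 0 to 1): 66x^2 + 22/3.
Outer (x from 0 to 3): 616.

Therefore ∮_C P dx + Q dy = 616.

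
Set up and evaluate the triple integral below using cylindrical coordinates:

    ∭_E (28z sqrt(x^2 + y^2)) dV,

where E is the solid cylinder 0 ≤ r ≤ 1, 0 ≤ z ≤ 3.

In cylindrical coordinates, x = r cos(θ), y = r sin(θ), z = z, and dV = r dr dθ dz.

The integrand becomes 28r z, so

    ∭_E (28z sqrt(x^2 + y^2)) dV = ∫_{0}^{2π} ∫_{0}^{1} ∫_{0}^{3} (28r z) · r dz dr dθ.

Inner (z): 126r^2.
Middle (r from 0 to 1): 42.
Outer (θ): 84π.

Therefore the triple integral equals 84π.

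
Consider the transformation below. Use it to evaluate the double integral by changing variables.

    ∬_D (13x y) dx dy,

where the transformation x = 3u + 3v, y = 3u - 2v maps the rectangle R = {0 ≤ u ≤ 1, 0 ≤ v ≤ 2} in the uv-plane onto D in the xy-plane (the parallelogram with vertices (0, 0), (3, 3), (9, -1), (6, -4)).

Compute the Jacobian determinant of (x, y) with respect to (u, v):

    ∂(x,y)/∂(u,v) = | 3  3 | = (3)(-2) - (3)(3) = -15.
                   | 3  -2 |

Its absolute value is |J| = 15 (the area scaling factor).

Substituting x = 3u + 3v, y = 3u - 2v into the integrand,

    13x y → 117u^2 + 39u v - 78v^2,

so the integral becomes

    ∬_R (117u^2 + 39u v - 78v^2) · |J| du dv = ∫_0^1 ∫_0^2 (1755u^2 + 585u v - 1170v^2) dv du.

Inner (v): 3510u^2 + 1170u - 3120.
Outer (u): -1365.

Therefore ∬_D (13x y) dx dy = -1365.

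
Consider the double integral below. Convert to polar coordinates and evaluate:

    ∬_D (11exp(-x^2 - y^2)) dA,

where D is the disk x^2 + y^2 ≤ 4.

The region D is 0 ≤ r ≤ 2, 0 ≤ θ ≤ 2π in polar coordinates, where x = r cos(θ), y = r sin(θ), and dA = r dr dθ.

Under the substitution, the integrand becomes 11exp(-r^2), so

    ∬_D (11exp(-x^2 - y^2)) dA = ∫_{0}^{2π} ∫_{0}^{2} (11exp(-r^2)) · r dr dθ.

Inner integral (in r): ∫_{0}^{2} (11exp(-r^2)) · r dr = 11/2 - 11exp(-4)/2.

Outer integral (in θ): ∫_{0}^{2π} (11/2 - 11exp(-4)/2) dθ = -11π exp(-4) + 11π.

Therefore ∬_D (11exp(-x^2 - y^2)) dA = -11π exp(-4) + 11π.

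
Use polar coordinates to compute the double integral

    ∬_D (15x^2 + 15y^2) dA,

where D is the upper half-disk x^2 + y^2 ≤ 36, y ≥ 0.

The region D is 0 ≤ r ≤ 6, 0 ≤ θ ≤ π in polar coordinates, where x = r cos(θ), y = r sin(θ), and dA = r dr dθ.

Under the substitution, the integrand becomes 15r^2, so

    ∬_D (15x^2 + 15y^2) dA = ∫_{0}^{π} ∫_{0}^{6} (15r^2) · r dr dθ.

Inner integral (in r): ∫_{0}^{6} (15r^2) · r dr = 4860.

Outer integral (in θ): ∫_{0}^{π} (4860) dθ = 4860π.

Therefore ∬_D (15x^2 + 15y^2) dA = 4860π.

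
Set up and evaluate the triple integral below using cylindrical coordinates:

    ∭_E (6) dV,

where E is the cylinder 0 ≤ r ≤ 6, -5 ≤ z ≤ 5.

In cylindrical coordinates, x = r cos(θ), y = r sin(θ), z = z, and dV = r dr dθ dz.

The integrand becomes 6, so

    ∭_E (6) dV = ∫_{0}^{2π} ∫_{0}^{6} ∫_{-5}^{5} (6) · r dz dr dθ.

Inner (z): 60r.
Middle (r from 0 to 6): 1080.
Outer (θ): 2160π.

Therefore the triple integral equals 2160π.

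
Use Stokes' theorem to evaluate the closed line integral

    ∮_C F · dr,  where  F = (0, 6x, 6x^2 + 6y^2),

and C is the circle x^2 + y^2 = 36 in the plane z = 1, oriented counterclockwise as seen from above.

Let S be the flat disk x^2 + y^2 ≤ 36 in the plane z = 1, with upward unit normal n̂ = ẑ. By Stokes' theorem,

    ∮_C F · dr = ∬_S (∇ × F) · n̂ dS = ∬_D (curl F)_z dA,

where D is the disk x^2 + y^2 ≤ 36.

Compute the curl of F = (0, 6x, 6x^2 + 6y^2):
    (∇ × F)_x = ∂F_z/∂y - ∂F_y/∂z = 12y,
    (∇ × F)_y = ∂F_x/∂z - ∂F_z/∂x = -12x,
    (∇ × F)_z = ∂F_y/∂x - ∂F_x/∂y = 6.

On z = 1, (curl F)_z = 6.

Convert to polar (x = r cos θ, y = r sin θ, dA = r dr dθ); the integrand becomes 6, so

    ∬_D (curl F)_z dA = ∫_0^{2π} ∫_0^{6} (6) · r dr dθ.

Inner (r from 0 to 6): 108.
Outer (θ from 0 to 2π): 216π.

Therefore ∮_C F · dr = 216π.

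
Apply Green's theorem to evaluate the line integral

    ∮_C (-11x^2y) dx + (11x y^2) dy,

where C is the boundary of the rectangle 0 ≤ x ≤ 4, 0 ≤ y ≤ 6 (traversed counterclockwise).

Green's theorem converts the closed line integral into a double integral over the enclosed region D:

    ∮_C P dx + Q dy = ∬_D (∂Q/∂x - ∂P/∂y) dA.

Here P = -11x^2y, Q = 11x y^2, so

    ∂Q/∂x = 11y^2,    ∂P/∂y = -11x^2,
    ∂Q/∂x - ∂P/∂y = 11x^2 + 11y^2.

D is the region 0 ≤ x ≤ 4, 0 ≤ y ≤ 6. Evaluating the double integral:

    ∬_D (11x^2 + 11y^2) dA = ∫_0^{4} ∫_0^{6} (11x^2 + 11y^2) dy dx.

Inner (y from 0 to 6): 66x^2 + 792.
Outer (x from 0 to 4): 4576.

Therefore ∮_C P dx + Q dy = 4576.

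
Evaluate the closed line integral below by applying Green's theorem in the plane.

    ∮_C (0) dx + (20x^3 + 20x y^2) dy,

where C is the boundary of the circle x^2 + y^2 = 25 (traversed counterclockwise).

Green's theorem converts the closed line integral into a double integral over the enclosed region D:

    ∮_C P dx + Q dy = ∬_D (∂Q/∂x - ∂P/∂y) dA.

Here P = 0, Q = 20x^3 + 20x y^2, so

    ∂Q/∂x = 60x^2 + 20y^2,    ∂P/∂y = 0,
    ∂Q/∂x - ∂P/∂y = 60x^2 + 20y^2.

D is the region x^2 + y^2 ≤ 25. Evaluating the double integral:

In polar coordinates (x = r cos θ, y = r sin θ, dA = r dr dθ) the integrand becomes 20r^2(cos(2θ) + 2), so

    ∬_D (60x^2 + 20y^2) dA = ∫_0^{2π} ∫_0^{5} (20r^2(cos(2θ) + 2)) · r dr dθ.

Inner (r from 0 to 5): 3125cos(2θ) + 6250.
Outer (θ from 0 to 2π): 12500π.

Therefore ∮_C P dx + Q dy = 12500π.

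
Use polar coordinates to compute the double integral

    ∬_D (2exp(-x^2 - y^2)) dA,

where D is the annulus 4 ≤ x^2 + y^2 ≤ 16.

The region D is 2 ≤ r ≤ 4, 0 ≤ θ ≤ 2π in polar coordinates, where x = r cos(θ), y = r sin(θ), and dA = r dr dθ.

Under the substitution, the integrand becomes 2exp(-r^2), so

    ∬_D (2exp(-x^2 - y^2)) dA = ∫_{0}^{2π} ∫_{2}^{4} (2exp(-r^2)) · r dr dθ.

Inner integral (in r): ∫_{2}^{4} (2exp(-r^2)) · r dr = -(1 - exp(12))exp(-16).

Outer integral (in θ): ∫_{0}^{2π} (-(1 - exp(12))exp(-16)) dθ = -2π (1 - exp(12))exp(-16).

Therefore ∬_D (2exp(-x^2 - y^2)) dA = -2π (1 - exp(12))exp(-16).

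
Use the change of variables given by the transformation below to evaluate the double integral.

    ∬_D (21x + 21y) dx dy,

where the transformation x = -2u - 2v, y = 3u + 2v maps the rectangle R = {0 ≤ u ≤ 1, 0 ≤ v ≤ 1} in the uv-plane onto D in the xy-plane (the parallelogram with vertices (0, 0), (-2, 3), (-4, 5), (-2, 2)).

Compute the Jacobian determinant of (x, y) with respect to (u, v):

    ∂(x,y)/∂(u,v) = | -2  -2 | = (-2)(2) - (-2)(3) = 2.
                   | 3  2 |

Its absolute value is |J| = 2 (the area scaling factor).

Substituting x = -2u - 2v, y = 3u + 2v into the integrand,

    21x + 21y → 21u,

so the integral becomes

    ∬_R (21u) · |J| du dv = ∫_0^1 ∫_0^1 (42u) dv du.

Inner (v): 42u.
Outer (u): 21.

Therefore ∬_D (21x + 21y) dx dy = 21.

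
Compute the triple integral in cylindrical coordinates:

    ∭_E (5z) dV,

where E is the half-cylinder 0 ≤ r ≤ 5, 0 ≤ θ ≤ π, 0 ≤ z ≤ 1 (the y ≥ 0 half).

In cylindrical coordinates, x = r cos(θ), y = r sin(θ), z = z, and dV = r dr dθ dz.

The integrand becomes 5z, so

    ∭_E (5z) dV = ∫_{0}^{π} ∫_{0}^{5} ∫_{0}^{1} (5z) · r dz dr dθ.

Inner (z): 5r/2.
Middle (r from 0 to 5): 125/4.
Outer (θ): 125π/4.

Therefore the triple integral equals 125π/4.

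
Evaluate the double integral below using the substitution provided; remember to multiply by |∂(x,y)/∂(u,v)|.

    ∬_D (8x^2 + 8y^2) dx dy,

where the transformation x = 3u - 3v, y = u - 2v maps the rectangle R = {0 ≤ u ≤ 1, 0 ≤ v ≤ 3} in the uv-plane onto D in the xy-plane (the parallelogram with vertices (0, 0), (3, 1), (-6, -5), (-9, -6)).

Compute the Jacobian determinant of (x, y) with respect to (u, v):

    ∂(x,y)/∂(u,v) = | 3  -3 | = (3)(-2) - (-3)(1) = -3.
                   | 1  -2 |

Its absolute value is |J| = 3 (the area scaling factor).

Substituting x = 3u - 3v, y = u - 2v into the integrand,

    8x^2 + 8y^2 → 80u^2 - 176u v + 104v^2,

so the integral becomes

    ∬_R (80u^2 - 176u v + 104v^2) · |J| du dv = ∫_0^1 ∫_0^3 (240u^2 - 528u v + 312v^2) dv du.

Inner (v): 720u^2 - 2376u + 2808.
Outer (u): 1860.

Therefore ∬_D (8x^2 + 8y^2) dx dy = 1860.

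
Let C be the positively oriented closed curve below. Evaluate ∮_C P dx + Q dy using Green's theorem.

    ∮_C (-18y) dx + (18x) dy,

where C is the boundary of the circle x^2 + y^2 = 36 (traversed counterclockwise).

Green's theorem converts the closed line integral into a double integral over the enclosed region D:

    ∮_C P dx + Q dy = ∬_D (∂Q/∂x - ∂P/∂y) dA.

Here P = -18y, Q = 18x, so

    ∂Q/∂x = 18,    ∂P/∂y = -18,
    ∂Q/∂x - ∂P/∂y = 36.

D is the region x^2 + y^2 ≤ 36. Evaluating the double integral:

In polar coordinates (x = r cos θ, y = r sin θ, dA = r dr dθ) the integrand becomes 36, so

    ∬_D (36) dA = ∫_0^{2π} ∫_0^{6} (36) · r dr dθ.

Inner (r from 0 to 6): 648.
Outer (θ from 0 to 2π): 1296π.

Therefore ∮_C P dx + Q dy = 1296π.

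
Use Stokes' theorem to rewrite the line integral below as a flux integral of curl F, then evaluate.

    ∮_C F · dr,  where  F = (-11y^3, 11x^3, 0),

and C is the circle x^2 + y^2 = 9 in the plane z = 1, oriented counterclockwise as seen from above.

Let S be the flat disk x^2 + y^2 ≤ 9 in the plane z = 1, with upward unit normal n̂ = ẑ. By Stokes' theorem,

    ∮_C F · dr = ∬_S (∇ × F) · n̂ dS = ∬_D (curl F)_z dA,

where D is the disk x^2 + y^2 ≤ 9.

Compute the curl of F = (-11y^3, 11x^3, 0):
    (∇ × F)_x = ∂F_z/∂y - ∂F_y/∂z = 0,
    (∇ × F)_y = ∂F_x/∂z - ∂F_z/∂x = 0,
    (∇ × F)_z = ∂F_y/∂x - ∂F_x/∂y = 33x^2 + 33y^2.

On z = 1, (curl F)_z = 33x^2 + 33y^2.

Convert to polar (x = r cos θ, y = r sin θ, dA = r dr dθ); the integrand becomes 33r^2, so

    ∬_D (curl F)_z dA = ∫_0^{2π} ∫_0^{3} (33r^2) · r dr dθ.

Inner (r from 0 to 3): 2673/4.
Outer (θ from 0 to 2π): 2673π/2.

Therefore ∮_C F · dr = 2673π/2.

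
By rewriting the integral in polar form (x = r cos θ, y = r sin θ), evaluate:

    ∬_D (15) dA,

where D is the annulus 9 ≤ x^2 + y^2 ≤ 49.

The region D is 3 ≤ r ≤ 7, 0 ≤ θ ≤ 2π in polar coordinates, where x = r cos(θ), y = r sin(θ), and dA = r dr dθ.

Under the substitution, the integrand becomes 15, so

    ∬_D (15) dA = ∫_{0}^{2π} ∫_{3}^{7} (15) · r dr dθ.

Inner integral (in r): ∫_{3}^{7} (15) · r dr = 300.

Outer integral (in θ): ∫_{0}^{2π} (300) dθ = 600π.

Therefore ∬_D (15) dA = 600π.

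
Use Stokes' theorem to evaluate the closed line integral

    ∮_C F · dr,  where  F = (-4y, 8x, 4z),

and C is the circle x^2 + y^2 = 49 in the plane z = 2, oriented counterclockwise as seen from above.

Let S be the flat disk x^2 + y^2 ≤ 49 in the plane z = 2, with upward unit normal n̂ = ẑ. By Stokes' theorem,

    ∮_C F · dr = ∬_S (∇ × F) · n̂ dS = ∬_D (curl F)_z dA,

where D is the disk x^2 + y^2 ≤ 49.

Compute the curl of F = (-4y, 8x, 4z):
    (∇ × F)_x = ∂F_z/∂y - ∂F_y/∂z = 0,
    (∇ × F)_y = ∂F_x/∂z - ∂F_z/∂x = 0,
    (∇ × F)_z = ∂F_y/∂x - ∂F_x/∂y = 12.

On z = 2, (curl F)_z = 12.

Convert to polar (x = r cos θ, y = r sin θ, dA = r dr dθ); the integrand becomes 12, so

    ∬_D (curl F)_z dA = ∫_0^{2π} ∫_0^{7} (12) · r dr dθ.

Inner (r from 0 to 7): 294.
Outer (θ from 0 to 2π): 588π.

Therefore ∮_C F · dr = 588π.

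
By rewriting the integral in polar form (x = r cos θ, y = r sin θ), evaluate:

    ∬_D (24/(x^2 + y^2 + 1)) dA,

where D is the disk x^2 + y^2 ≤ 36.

The region D is 0 ≤ r ≤ 6, 0 ≤ θ ≤ 2π in polar coordinates, where x = r cos(θ), y = r sin(θ), and dA = r dr dθ.

Under the substitution, the integrand becomes 24/(r^2 + 1), so

    ∬_D (24/(x^2 + y^2 + 1)) dA = ∫_{0}^{2π} ∫_{0}^{6} (24/(r^2 + 1)) · r dr dθ.

Inner integral (in r): ∫_{0}^{6} (24/(r^2 + 1)) · r dr = log(6582952005840035281).

Outer integral (in θ): ∫_{0}^{2π} (log(6582952005840035281)) dθ = 24π log(37).

Therefore ∬_D (24/(x^2 + y^2 + 1)) dA = 24π log(37).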